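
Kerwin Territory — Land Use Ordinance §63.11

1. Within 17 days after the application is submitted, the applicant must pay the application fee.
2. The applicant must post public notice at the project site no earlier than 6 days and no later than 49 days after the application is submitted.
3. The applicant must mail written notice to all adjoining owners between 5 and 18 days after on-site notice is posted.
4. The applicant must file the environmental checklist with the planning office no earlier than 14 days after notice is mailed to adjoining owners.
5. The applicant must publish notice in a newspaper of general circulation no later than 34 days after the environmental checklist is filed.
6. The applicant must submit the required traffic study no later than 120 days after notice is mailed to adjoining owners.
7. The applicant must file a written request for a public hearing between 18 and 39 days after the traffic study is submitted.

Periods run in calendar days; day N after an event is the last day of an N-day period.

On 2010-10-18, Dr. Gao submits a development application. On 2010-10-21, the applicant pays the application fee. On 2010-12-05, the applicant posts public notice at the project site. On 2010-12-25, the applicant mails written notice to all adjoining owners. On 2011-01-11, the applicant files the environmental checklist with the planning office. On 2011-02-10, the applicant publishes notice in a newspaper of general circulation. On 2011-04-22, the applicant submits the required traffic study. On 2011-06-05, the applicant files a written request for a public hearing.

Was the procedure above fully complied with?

No

Step 1: 17 days after 2010-10-18 (when the application is submitted) is 2010-11-04; 2010-10-21 is within that limit.
Step 2: the window is 6–49 days after 2010-10-18 (when the application is submitted), so 2010-10-24 through 2010-12-06; done 2010-12-05 — within the window.
Step 3: the window is 5–18 days after 2010-12-05 (when on-site notice is posted), so 2010-12-10 through 2010-12-23; 2010-12-25 is 2 days past the end of the window.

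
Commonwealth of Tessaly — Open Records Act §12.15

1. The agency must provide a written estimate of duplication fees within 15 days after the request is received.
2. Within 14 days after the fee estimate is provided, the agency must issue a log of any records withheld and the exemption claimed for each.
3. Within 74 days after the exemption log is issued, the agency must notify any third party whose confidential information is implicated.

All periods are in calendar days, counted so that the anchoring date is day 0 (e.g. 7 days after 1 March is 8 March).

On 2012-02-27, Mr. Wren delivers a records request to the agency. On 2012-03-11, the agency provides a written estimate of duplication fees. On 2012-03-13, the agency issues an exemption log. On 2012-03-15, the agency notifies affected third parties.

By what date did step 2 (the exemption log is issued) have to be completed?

Step 2 runs from 2012-03-11, when the fee estimate is provided. 14 days after 2012-03-11 is 2012-03-25.

2012-03-25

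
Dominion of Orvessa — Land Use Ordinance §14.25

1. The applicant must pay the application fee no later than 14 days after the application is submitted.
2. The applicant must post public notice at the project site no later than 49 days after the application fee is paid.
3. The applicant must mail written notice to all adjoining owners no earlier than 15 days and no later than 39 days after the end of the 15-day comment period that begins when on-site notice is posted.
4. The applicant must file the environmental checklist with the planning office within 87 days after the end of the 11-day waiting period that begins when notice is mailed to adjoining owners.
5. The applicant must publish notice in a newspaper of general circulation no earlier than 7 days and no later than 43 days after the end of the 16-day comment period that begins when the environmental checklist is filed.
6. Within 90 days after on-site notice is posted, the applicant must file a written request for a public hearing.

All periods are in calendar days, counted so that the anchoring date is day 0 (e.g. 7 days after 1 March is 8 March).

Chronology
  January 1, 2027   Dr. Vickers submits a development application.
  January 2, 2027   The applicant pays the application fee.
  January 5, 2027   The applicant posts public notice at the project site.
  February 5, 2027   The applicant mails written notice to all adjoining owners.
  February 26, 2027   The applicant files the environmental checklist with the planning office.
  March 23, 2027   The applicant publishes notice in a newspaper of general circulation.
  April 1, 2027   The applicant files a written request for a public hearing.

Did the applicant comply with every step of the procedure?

Step 1 — counting 14 days from January 1, 2027 (when the application is submitted) gives a deadline of January 15, 2027; completed January 2, 2027, before the deadline.
Step 2 — counting 49 days from January 2, 2027 (when the application fee is paid) gives a deadline of February 20, 2027; January 5, 2027 is within that limit.
Step 3 — 15 and 39 days from January 20, 2027 (end of the 15-day comment period, which began when on-site notice is posted on January 5, 2027) are February 4, 2027 and February 28, 2027 respectively; done February 5, 2027, which is between those dates.
Step 4 — counting 87 days from February 16, 2027 (end of the 11-day waiting period, which began when notice is mailed to adjoining owners on February 5, 2027) gives a deadline of May 14, 2027; done February 26, 2027 — timely.
Step 5 — 7 and 43 days from March 14, 2027 (end of the 16-day comment period, which began when the environmental checklist is filed on February 26, 2027) are March 21, 2027 and April 26, 2027 respectively; March 23, 2027 falls inside that range.
Step 6 — counting 90 days from January 5, 2027 (when on-site notice is posted) gives a deadline of April 5, 2027; April 1, 2027 is within that limit.

Yes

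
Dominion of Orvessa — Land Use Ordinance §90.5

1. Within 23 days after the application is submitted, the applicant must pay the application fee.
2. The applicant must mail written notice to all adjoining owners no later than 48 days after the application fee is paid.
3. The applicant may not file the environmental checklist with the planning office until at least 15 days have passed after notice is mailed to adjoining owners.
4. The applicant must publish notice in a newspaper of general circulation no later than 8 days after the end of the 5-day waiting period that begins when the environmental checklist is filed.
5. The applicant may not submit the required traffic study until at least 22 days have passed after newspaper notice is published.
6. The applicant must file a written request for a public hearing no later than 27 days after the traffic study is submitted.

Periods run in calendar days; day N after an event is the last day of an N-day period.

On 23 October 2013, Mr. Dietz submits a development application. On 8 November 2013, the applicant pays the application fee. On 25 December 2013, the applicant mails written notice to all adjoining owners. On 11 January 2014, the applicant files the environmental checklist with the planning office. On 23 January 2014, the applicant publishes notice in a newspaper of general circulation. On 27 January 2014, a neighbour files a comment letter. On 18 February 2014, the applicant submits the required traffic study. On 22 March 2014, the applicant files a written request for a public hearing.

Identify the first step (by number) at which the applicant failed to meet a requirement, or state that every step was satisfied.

Step 6

(1) due by 23 October 2013 + 23 days = 15 November 2013; completed 8 November 2013, before the deadline.
(2) due by 8 November 2013 + 48 days = 26 December 2013; completed 25 December 2013, before the deadline.
(3) permitted from 25 December 2013 + 15 days = 9 January 2014 onward; 11 January 2014 is on or after that date.
(4) due by 16 January 2014 + 8 days = 24 January 2014; completed 23 January 2014, before the deadline.
(5) permitted from 23 January 2014 + 22 days = 14 February 2014 onward; done 18 February 2014 — permitted.
(6) due by 18 February 2014 + 27 days = 17 March 2014; done 22 March 2014 — 5 days late.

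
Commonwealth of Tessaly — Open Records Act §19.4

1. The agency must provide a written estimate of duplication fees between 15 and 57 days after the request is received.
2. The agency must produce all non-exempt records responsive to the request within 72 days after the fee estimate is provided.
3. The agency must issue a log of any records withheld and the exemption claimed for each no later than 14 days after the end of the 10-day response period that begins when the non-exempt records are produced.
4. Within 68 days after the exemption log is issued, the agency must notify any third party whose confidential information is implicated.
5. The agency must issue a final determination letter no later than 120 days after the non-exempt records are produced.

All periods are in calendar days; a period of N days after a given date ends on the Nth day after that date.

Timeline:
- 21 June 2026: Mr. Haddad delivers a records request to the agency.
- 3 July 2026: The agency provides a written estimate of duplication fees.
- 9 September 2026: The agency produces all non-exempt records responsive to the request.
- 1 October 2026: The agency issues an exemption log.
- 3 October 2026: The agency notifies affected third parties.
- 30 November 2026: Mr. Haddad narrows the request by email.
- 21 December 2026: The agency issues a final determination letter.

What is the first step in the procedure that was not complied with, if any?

Step 1

Step 1: the window is 15–57 days after 21 June 2026 (when the request is received), so 6 July 2026 through 17 August 2026; 3 July 2026 is 3 days too early.
Later steps need not be reached.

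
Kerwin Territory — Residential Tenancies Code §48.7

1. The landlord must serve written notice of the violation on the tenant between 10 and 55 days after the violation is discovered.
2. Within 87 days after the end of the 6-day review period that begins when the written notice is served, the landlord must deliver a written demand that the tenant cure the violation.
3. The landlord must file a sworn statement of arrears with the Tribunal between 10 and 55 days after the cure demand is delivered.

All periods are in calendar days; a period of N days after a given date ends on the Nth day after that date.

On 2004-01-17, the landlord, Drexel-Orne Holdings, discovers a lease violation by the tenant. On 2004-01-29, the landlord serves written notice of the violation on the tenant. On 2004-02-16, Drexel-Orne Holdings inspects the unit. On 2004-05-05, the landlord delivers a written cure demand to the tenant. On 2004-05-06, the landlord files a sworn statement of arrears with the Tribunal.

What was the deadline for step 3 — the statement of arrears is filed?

Step 3 runs from 2004-05-05, when the cure demand is delivered. The window is 10–55 days after 2004-05-05; it closes on 2004-06-29.

2004-06-29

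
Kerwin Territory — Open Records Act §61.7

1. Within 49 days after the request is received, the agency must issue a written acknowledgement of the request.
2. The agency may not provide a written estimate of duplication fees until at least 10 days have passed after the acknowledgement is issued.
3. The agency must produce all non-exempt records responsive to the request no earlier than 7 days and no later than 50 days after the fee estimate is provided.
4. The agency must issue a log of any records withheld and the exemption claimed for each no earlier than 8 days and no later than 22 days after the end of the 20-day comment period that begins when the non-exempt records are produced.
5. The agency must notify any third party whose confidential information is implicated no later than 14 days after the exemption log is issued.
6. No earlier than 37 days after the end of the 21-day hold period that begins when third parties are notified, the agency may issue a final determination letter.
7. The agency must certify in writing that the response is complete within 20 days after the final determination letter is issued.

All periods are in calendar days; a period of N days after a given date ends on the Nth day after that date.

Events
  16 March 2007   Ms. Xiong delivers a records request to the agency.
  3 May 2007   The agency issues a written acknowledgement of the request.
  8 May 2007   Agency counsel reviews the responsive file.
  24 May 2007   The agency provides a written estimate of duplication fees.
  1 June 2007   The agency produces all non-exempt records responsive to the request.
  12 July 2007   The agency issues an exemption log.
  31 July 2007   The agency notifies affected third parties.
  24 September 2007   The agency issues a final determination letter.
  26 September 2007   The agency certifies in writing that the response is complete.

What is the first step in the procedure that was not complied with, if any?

Step 1 — counting 49 days from 16 March 2007 (when the request is received) gives a deadline of 4 May 2007; done 3 May 2007 — timely.
Step 2 — must wait 10 days from 3 May 2007 (when the acknowledgement is issued), so not before 13 May 2007; 24 May 2007 is on or after that date.
Step 3 — 7 and 50 days from 24 May 2007 (when the fee estimate is provided) are 31 May 2007 and 13 July 2007 respectively; 1 June 2007 falls inside that range.
Step 4 — 8 and 22 days from 21 June 2007 (end of the 20-day comment period, which began when the non-exempt records are produced on 1 June 2007) are 29 June 2007 and 13 July 2007 respectively; 12 July 2007 falls inside that range.
Step 5 — counting 14 days from 12 July 2007 (when the exemption log is issued) gives a deadline of 26 July 2007; not done until 31 July 2007, 5 days after the deadline.

Step 5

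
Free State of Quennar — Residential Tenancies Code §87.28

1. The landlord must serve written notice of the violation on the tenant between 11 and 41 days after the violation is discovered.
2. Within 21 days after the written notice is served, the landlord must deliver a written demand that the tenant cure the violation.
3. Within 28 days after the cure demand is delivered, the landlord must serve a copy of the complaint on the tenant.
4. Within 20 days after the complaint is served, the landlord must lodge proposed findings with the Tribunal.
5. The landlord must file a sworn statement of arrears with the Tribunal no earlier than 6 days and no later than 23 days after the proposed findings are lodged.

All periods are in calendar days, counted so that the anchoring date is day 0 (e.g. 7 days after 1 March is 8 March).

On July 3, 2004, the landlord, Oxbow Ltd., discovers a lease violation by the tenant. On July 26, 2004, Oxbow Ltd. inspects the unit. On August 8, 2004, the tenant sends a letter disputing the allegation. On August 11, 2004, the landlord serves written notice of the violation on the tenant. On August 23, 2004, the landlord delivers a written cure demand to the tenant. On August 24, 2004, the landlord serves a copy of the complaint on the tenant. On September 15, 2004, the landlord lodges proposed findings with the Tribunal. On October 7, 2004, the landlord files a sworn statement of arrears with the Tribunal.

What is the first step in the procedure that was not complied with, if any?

Step 1 — 11 and 41 days from July 3, 2004 (when the violation is discovered) are July 14, 2004 and August 13, 2004 respectively; done August 11, 2004, which is between those dates.
Step 2 — counting 21 days from August 11, 2004 (when the written notice is served) gives a deadline of September 1, 2004; August 23, 2004 is within that limit.
Step 3 — counting 28 days from August 23, 2004 (when the cure demand is delivered) gives a deadline of September 20, 2004; August 24, 2004 is within that limit.
Step 4 — counting 20 days from August 24, 2004 (when the complaint is served) gives a deadline of September 13, 2004; September 15, 2004 misses that deadline by 2 days.

Step 4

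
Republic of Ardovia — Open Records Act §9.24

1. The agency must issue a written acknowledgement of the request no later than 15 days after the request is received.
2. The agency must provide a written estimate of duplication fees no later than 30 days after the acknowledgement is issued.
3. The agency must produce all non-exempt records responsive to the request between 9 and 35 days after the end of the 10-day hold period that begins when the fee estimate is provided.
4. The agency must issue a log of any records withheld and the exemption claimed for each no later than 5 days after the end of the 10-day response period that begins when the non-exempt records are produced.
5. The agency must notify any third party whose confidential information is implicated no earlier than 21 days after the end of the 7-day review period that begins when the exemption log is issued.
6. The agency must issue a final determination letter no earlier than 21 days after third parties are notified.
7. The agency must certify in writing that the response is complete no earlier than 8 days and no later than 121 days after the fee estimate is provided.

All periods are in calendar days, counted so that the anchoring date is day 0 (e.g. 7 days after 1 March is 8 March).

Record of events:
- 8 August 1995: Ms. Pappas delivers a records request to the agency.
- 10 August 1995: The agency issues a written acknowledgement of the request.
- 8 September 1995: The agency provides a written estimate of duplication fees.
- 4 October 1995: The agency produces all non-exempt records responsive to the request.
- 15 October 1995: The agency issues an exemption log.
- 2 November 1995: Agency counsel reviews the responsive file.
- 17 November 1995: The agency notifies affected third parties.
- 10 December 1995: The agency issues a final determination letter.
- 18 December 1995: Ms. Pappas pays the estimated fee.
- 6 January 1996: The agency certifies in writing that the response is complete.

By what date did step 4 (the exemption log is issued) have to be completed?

The non-exempt records are produced on 4 October 1995; the 10-day response period therefore ends 14 October 1995, and step 4 runs from that date. 5 days after 14 October 1995 is 19 October 1995.

19 October 1995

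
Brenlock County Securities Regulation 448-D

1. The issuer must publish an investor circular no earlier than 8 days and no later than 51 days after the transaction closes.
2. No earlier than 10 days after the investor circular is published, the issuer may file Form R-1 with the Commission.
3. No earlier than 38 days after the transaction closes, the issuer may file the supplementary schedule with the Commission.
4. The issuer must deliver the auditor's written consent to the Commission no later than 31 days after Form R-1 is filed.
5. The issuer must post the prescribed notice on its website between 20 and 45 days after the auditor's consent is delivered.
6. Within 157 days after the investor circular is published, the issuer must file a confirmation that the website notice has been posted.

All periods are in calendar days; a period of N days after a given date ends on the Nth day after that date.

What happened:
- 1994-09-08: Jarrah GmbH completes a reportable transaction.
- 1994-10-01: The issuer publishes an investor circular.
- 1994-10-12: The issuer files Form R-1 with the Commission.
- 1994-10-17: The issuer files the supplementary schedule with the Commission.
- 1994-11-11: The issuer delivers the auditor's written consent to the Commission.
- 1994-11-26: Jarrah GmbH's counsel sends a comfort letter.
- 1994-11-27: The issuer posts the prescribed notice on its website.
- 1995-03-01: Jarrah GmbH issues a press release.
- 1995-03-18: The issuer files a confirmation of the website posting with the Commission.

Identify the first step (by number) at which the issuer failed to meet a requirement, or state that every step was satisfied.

Step 5

Step 1: the window is 8–51 days after 1994-09-08 (when the transaction closes), so 1994-09-16 through 1994-10-29; 1994-10-01 falls inside that range.
Step 2: the earliest permitted date is 10 days after 1994-10-01 (when the investor circular is published), i.e. 1994-10-11; 1994-10-12 is on or after that date.
Step 3: the earliest permitted date is 38 days after 1994-09-08 (when the transaction closes), i.e. 1994-10-16; done 1994-10-17, after the minimum wait.
Step 4: 31 days after 1994-10-12 (when Form R-1 is filed) is 1994-11-12; done 1994-11-11 — timely.
Step 5: the window is 20–45 days after 1994-11-11 (when the auditor's consent is delivered), so 1994-12-01 through 1994-12-26; done 1994-11-27 — 4 days before the window opened.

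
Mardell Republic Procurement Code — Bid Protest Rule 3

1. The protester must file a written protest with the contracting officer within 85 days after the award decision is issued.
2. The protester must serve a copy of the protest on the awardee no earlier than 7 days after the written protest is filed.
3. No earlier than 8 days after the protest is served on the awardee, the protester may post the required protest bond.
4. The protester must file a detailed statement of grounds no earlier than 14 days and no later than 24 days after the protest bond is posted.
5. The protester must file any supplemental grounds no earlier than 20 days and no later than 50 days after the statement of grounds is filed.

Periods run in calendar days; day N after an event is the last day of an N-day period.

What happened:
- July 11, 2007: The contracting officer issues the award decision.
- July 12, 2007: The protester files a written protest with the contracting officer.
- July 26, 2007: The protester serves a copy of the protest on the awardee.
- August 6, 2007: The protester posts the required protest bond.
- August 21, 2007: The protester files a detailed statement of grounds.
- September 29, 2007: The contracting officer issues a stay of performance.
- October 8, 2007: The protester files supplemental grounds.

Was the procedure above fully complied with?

Step 1 — counting 85 days from July 11, 2007 (when the award decision is issued) gives a deadline of October 4, 2007; completed July 12, 2007, before the deadline.
Step 2 — must wait 7 days from July 12, 2007 (when the written protest is filed), so not before July 19, 2007; done July 26, 2007 — permitted.
Step 3 — must wait 8 days from July 26, 2007 (when the protest is served on the awardee), so not before August 3, 2007; done August 6, 2007 — permitted.
Step 4 — 14 and 24 days from August 6, 2007 (when the protest bond is posted) are August 20, 2007 and August 30, 2007 respectively; done August 21, 2007 — within the window.
Step 5 — 20 and 50 days from August 21, 2007 (when the statement of grounds is filed) are September 10, 2007 and October 10, 2007 respectively; done October 8, 2007, which is between those dates.

Yes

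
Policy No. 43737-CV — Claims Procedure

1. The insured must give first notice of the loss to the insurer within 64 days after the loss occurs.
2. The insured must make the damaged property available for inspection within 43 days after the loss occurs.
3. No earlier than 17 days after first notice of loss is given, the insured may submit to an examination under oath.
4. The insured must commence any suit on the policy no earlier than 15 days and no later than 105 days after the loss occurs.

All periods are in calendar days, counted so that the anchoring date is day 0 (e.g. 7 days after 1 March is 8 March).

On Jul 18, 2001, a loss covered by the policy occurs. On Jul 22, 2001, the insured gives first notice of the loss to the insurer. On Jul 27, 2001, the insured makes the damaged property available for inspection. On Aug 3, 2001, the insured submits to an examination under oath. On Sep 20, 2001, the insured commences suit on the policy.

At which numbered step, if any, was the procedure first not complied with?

Step 1 — counting 64 days from Jul 18, 2001 (when the loss occurs) gives a deadline of Sep 20, 2001; Jul 22, 2001 is within that limit.
Step 2 — counting 43 days from Jul 18, 2001 (when the loss occurs) gives a deadline of Aug 30, 2001; completed Jul 27, 2001, before the deadline.
Step 3 — must wait 17 days from Jul 22, 2001 (when first notice of loss is given), so not before Aug 8, 2001; done Aug 3, 2001 — 5 days too early.

Step 3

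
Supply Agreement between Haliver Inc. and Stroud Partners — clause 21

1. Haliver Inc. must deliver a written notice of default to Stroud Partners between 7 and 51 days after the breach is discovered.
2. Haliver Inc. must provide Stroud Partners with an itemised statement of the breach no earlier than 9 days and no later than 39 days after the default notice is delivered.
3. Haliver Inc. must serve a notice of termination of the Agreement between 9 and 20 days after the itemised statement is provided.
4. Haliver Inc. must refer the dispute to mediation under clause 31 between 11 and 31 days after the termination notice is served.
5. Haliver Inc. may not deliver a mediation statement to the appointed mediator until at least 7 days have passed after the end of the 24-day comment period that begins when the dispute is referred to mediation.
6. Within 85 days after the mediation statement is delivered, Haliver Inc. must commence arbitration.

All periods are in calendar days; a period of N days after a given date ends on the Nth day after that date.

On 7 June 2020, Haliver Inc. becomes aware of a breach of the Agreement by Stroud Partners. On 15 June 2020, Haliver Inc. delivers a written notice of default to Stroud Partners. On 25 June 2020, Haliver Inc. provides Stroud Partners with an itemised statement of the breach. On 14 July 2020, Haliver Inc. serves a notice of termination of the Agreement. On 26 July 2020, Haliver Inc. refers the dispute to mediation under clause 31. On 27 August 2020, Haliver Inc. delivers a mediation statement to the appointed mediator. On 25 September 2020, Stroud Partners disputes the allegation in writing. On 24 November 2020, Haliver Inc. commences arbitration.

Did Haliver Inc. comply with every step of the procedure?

(1) the permitted window runs from 7 June 2020 + 7 = 14 June 2020 to 7 June 2020 + 51 = 28 July 2020; done 15 June 2020, which is between those dates.
(2) the permitted window runs from 15 June 2020 + 9 = 24 June 2020 to 15 June 2020 + 39 = 24 July 2020; done 25 June 2020 — within the window.
(3) the permitted window runs from 25 June 2020 + 9 = 4 July 2020 to 25 June 2020 + 20 = 15 July 2020; 14 July 2020 falls inside that range.
(4) the permitted window runs from 14 July 2020 + 11 = 25 July 2020 to 14 July 2020 + 31 = 14 August 2020; done 26 July 2020, which is between those dates.
(5) permitted from 19 August 2020 + 7 days = 26 August 2020 onward; 27 August 2020 is on or after that date.
(6) due by 27 August 2020 + 85 days = 20 November 2020; done 24 November 2020 — 4 days late.
The analysis stops there.

No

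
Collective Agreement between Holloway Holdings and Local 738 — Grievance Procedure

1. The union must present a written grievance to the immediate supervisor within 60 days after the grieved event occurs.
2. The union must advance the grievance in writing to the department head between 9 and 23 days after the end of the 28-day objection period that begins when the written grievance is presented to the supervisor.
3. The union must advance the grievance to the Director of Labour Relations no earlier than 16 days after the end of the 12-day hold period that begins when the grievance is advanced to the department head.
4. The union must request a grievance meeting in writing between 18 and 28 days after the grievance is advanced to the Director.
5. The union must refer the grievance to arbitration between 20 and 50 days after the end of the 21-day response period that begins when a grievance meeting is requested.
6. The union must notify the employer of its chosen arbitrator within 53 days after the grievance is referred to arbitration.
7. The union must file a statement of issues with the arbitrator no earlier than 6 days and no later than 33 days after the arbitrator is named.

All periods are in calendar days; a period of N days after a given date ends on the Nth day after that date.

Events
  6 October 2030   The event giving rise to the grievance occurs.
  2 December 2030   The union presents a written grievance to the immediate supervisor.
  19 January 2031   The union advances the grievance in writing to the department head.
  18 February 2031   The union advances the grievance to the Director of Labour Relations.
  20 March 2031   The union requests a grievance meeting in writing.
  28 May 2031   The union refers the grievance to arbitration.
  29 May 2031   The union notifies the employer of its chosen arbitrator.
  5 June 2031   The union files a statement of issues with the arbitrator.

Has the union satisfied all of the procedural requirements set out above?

No

Step 1 — counting 60 days from 6 October 2030 (when the grieved event occurs) gives a deadline of 5 December 2030; done 2 December 2030 — timely.
Step 2 — 9 and 23 days from 30 December 2030 (end of the 28-day objection period, which began when the written grievance is presented to the supervisor on 2 December 2030) are 8 January 2031 and 22 January 2031 respectively; done 19 January 2031, which is between those dates.
Step 3 — must wait 16 days from 31 January 2031 (end of the 12-day hold period, which began when the grievance is advanced to the department head on 19 January 2031), so not before 16 February 2031; done 18 February 2031, after the minimum wait.
Step 4 — 18 and 28 days from 18 February 2031 (when the grievance is advanced to the Director) are 8 March 2031 and 18 March 2031 respectively; 20 March 2031 is 2 days past the end of the window.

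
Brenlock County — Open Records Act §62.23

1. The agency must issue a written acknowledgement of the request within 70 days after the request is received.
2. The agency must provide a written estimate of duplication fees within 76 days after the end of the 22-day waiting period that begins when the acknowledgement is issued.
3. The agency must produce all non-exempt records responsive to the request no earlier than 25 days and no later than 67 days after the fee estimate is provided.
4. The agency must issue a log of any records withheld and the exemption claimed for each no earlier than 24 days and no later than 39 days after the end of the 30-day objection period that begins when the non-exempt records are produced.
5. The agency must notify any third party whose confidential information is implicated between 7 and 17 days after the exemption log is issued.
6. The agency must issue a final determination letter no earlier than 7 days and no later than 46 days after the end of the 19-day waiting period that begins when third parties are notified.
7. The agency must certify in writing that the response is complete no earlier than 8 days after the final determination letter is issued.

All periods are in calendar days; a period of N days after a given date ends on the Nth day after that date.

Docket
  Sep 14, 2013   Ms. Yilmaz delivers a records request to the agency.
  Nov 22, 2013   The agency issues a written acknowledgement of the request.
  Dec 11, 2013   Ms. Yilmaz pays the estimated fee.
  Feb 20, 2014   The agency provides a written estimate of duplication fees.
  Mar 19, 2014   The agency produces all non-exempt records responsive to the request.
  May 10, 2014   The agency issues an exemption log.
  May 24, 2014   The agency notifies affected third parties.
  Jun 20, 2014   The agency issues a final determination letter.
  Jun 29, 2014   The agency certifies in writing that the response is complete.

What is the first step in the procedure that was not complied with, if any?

Step 4

(1) due by Sep 14, 2013 + 70 days = Nov 23, 2013; completed Nov 22, 2013, before the deadline.
(2) due by Dec 14, 2013 + 76 days = Feb 28, 2014; Feb 20, 2014 is within that limit.
(3) the permitted window runs from Feb 20, 2014 + 25 = Mar 17, 2014 to Feb 20, 2014 + 67 = Apr 28, 2014; done Mar 19, 2014, which is between those dates.
(4) the permitted window runs from Apr 18, 2014 + 24 = May 12, 2014 to Apr 18, 2014 + 39 = May 27, 2014; May 10, 2014 is 2 days too early.
That is the first point of non-compliance.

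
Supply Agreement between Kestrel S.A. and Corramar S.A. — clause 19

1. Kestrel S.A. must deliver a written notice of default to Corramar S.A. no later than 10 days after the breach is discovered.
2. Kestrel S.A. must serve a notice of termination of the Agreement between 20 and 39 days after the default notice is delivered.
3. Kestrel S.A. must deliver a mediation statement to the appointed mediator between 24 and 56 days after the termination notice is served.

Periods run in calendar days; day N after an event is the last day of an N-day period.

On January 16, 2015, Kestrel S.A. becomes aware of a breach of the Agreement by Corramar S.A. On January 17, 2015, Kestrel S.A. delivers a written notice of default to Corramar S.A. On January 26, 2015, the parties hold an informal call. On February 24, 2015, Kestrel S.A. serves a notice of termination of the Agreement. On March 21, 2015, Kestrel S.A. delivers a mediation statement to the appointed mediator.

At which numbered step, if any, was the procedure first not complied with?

(1) due by January 16, 2015 + 10 days = January 26, 2015; completed January 17, 2015, before the deadline.
(2) the permitted window runs from January 17, 2015 + 20 = February 6, 2015 to January 17, 2015 + 39 = February 25, 2015; February 24, 2015 falls inside that range.
(3) the permitted window runs from February 24, 2015 + 24 = March 20, 2015 to February 24, 2015 + 56 = April 21, 2015; March 21, 2015 falls inside that range.

None — every step was satisfied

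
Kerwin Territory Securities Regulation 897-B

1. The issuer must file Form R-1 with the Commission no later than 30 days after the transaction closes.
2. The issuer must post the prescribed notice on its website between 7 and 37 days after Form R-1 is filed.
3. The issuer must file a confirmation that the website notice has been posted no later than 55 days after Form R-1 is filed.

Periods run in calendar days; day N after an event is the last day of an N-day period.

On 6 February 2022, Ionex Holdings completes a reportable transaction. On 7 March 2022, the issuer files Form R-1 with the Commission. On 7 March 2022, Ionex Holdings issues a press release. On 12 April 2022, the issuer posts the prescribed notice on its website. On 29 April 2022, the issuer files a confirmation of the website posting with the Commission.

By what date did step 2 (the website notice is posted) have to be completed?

13 April 2022

Step 2 runs from 7 March 2022, when Form R-1 is filed. The window is 7–37 days after 7 March 2022; it closes on 13 April 2022.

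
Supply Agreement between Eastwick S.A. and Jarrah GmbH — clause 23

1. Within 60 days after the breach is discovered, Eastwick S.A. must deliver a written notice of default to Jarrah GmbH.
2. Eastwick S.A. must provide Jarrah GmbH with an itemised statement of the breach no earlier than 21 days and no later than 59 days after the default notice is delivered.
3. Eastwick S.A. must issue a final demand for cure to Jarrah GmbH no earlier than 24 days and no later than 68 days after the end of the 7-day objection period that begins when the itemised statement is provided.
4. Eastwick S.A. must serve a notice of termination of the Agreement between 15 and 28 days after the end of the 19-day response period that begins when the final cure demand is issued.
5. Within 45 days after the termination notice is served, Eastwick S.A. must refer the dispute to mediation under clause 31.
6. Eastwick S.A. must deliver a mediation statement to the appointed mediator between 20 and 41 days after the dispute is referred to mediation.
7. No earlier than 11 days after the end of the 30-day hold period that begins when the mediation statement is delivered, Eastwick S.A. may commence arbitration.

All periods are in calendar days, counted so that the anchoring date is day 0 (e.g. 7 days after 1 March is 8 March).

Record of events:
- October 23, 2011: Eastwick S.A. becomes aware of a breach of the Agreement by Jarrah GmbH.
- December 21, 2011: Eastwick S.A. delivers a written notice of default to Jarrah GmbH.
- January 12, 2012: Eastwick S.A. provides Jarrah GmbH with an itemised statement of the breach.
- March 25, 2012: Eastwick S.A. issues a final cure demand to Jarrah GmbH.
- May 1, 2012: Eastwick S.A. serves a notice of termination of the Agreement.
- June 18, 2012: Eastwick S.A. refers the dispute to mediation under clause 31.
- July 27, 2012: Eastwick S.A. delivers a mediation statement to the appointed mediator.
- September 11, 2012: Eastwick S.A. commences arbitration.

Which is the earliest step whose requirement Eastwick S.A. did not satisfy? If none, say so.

(1) due by October 23, 2011 + 60 days = December 22, 2011; December 21, 2011 is within that limit.
(2) the permitted window runs from December 21, 2011 + 21 = January 11, 2012 to December 21, 2011 + 59 = February 18, 2012; January 12, 2012 falls inside that range.
(3) the permitted window runs from January 19, 2012 + 24 = February 12, 2012 to January 19, 2012 + 68 = March 27, 2012; done March 25, 2012, which is between those dates.
(4) the permitted window runs from April 13, 2012 + 15 = April 28, 2012 to April 13, 2012 + 28 = May 11, 2012; done May 1, 2012 — within the window.
(5) due by May 1, 2012 + 45 days = June 15, 2012; June 18, 2012 misses that deadline by 3 days.

Step 5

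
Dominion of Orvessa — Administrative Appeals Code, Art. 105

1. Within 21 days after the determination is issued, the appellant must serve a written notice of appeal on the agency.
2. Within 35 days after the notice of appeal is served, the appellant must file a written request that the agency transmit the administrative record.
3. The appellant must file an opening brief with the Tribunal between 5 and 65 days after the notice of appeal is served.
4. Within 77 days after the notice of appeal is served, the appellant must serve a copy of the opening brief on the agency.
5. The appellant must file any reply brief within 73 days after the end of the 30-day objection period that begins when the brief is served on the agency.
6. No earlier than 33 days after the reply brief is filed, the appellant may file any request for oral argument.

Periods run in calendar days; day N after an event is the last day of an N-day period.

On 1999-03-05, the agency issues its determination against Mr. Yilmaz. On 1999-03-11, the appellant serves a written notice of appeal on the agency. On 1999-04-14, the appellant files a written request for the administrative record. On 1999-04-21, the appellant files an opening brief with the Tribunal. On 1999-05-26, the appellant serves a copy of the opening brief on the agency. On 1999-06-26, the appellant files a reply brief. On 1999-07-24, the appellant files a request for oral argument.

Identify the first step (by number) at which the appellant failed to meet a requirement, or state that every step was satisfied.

Step 6

(1) due by 1999-03-05 + 21 days = 1999-03-26; 1999-03-11 is within that limit.
(2) due by 1999-03-11 + 35 days = 1999-04-15; completed 1999-04-14, before the deadline.
(3) the permitted window runs from 1999-03-11 + 5 = 1999-03-16 to 1999-03-11 + 65 = 1999-05-15; 1999-04-21 falls inside that range.
(4) due by 1999-03-11 + 77 days = 1999-05-27; completed 1999-05-26, before the deadline.
(5) due by 1999-06-25 + 73 days = 1999-09-06; 1999-06-26 is within that limit.
(6) permitted from 1999-06-26 + 33 days = 1999-07-29 onward; acted on 1999-07-24, 5 days prematurely.
Later steps need not be reached.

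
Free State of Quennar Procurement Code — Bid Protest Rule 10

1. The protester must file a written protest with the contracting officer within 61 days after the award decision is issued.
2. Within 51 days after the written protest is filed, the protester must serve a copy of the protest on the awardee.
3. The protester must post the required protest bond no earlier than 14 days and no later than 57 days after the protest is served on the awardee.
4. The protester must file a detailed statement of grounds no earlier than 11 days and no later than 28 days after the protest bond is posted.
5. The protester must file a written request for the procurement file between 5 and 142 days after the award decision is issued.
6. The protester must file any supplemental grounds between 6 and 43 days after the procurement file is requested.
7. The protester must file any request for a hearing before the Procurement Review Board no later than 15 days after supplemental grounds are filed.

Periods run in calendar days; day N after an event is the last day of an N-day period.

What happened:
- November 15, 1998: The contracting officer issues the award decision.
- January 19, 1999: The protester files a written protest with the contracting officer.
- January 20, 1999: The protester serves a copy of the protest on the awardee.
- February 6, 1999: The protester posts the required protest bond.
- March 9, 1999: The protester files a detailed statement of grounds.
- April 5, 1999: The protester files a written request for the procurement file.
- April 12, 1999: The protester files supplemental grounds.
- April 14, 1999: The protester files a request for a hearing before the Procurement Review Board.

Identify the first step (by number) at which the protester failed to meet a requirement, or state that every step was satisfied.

Step 1

Step 1: 61 days after November 15, 1998 (when the award decision is issued) is January 15, 1999; not done until January 19, 1999, 4 days after the deadline.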